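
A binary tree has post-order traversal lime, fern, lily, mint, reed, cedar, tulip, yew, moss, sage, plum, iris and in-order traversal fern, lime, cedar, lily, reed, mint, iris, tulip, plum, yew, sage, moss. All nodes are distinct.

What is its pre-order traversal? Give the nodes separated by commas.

The last element of post-order is the root; it splits in-order into left and right subtrees.
Root iris: left subtree has 6 nodes {fern, lime, cedar, lily, reed, mint}, right has 5 {tulip, plum, yew, sage, moss}.
  Root cedar: left subtree has 2 nodes {fern, lime}, right has 3 {lily, reed, mint}.
    Root fern: left subtree has 0 nodes { }, right has 1 {lime}.
    Root reed: left subtree has 1 node {lily}, right has 1 {mint}.
  Root plum: left subtree has 1 node {tulip}, right has 3 {yew, sage, moss}.
    Root sage: left subtree has 1 node {yew}, right has 1 {moss}.

iris, cedar, fern, lime, reed, lily, mint, plum, tulip, sage, yew, moss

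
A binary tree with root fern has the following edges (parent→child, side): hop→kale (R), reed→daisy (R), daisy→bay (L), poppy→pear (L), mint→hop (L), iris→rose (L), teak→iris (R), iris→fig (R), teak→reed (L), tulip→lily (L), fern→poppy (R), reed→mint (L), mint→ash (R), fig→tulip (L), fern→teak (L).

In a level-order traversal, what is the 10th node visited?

Level-order visits nodes level by level from the root, left to right within each level.
Level 0: fern
Level 1: teak, poppy
Level 2: reed, iris, pear
Level 3: mint, daisy, rose, fig
Level 4: hop, ash, bay, tulip
Level 5: kale, lily
Full level-order sequence: fern, teak, poppy, reed, iris, pear, mint, daisy, rose, fig, hop, ash, bay, tulip, kale, lily.

fig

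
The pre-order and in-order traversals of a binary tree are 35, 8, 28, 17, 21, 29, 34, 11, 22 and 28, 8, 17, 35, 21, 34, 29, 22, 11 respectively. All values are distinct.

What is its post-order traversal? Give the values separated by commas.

The first element of pre-order is the root; it splits in-order into left and right subtrees.
Root 35: left subtree has 3 nodes {28, 8, 17}, right has 5 {21, 34, 29, 22, 11}.
  Root 8: left subtree has 1 node {28}, right has 1 {17}.
  Root 21: left subtree has 0 nodes { }, right has 4 {34, 29, 22, 11}.
    Root 29: left subtree has 1 node {34}, right has 2 {22, 11}.
      Root 11: left subtree has 1 node {22}, right has 0 { }.

28, 17, 8, 34, 22, 11, 29, 21, 35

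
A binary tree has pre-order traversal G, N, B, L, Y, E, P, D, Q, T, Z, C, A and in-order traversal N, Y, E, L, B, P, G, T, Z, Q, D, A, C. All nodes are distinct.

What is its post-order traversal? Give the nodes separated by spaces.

The first element of pre-order is the root; it splits in-order into left and right subtrees.
Root G: left subtree has 6 nodes {N, Y, E, L, B, P}, right has 6 {T, Z, Q, D, A, C}.
  Root N: left subtree has 0 nodes { }, right has 5 {Y, E, L, B, P}.
    Root B: left subtree has 3 nodes {Y, E, L}, right has 1 {P}.
      Root L: left subtree has 2 nodes {Y, E}, right has 0 { }.
        Root Y: left subtree has 0 nodes { }, right has 1 {E}.
  Root D: left subtree has 3 nodes {T, Z, Q}, right has 2 {A, C}.
    Root Q: left subtree has 2 nodes {T, Z}, right has 0 { }.
      Root T: left subtree has 0 nodes { }, right has 1 {Z}.
    Root C: left subtree has 1 node {A}, right has 0 { }.

E Y L P B N Z T Q A C D G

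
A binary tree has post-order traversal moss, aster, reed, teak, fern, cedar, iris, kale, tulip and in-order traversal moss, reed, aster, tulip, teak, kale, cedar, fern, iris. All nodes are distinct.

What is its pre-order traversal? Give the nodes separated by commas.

tulip, reed, moss, aster, kale, teak, iris, cedar, fern

The last element of post-order is the root; it splits in-order into left and right subtrees.
Root tulip: left subtree has 3 nodes {moss, reed, aster}, right has 5 {teak, kale, cedar, fern, iris}.
  Root reed: left subtree has 1 node {moss}, right has 1 {aster}.
  Root kale: left subtree has 1 node {teak}, right has 3 {cedar, fern, iris}.
    Root iris: left subtree has 2 nodes {cedar, fern}, right has 0 { }.
      Root cedar: left subtree has 0 nodes { }, right has 1 {fern}.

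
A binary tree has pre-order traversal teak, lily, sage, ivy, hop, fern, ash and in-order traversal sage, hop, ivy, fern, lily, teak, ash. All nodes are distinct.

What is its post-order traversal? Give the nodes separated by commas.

The first element of pre-order is the root; it splits in-order into left and right subtrees.
Root teak: left subtree has 5 nodes {sage, hop, ivy, fern, lily}, right has 1 {ash}.
  Root lily: left subtree has 4 nodes {sage, hop, ivy, fern}, right has 0 { }.
    Root sage: left subtree has 0 nodes { }, right has 3 {hop, ivy, fern}.
      Root ivy: left subtree has 1 node {hop}, right has 1 {fern}.

hop, fern, ivy, sage, lily, ash, teak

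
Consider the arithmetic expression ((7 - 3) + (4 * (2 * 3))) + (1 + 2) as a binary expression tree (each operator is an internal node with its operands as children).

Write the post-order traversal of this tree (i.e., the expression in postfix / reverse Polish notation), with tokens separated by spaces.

Post-order on an expression tree gives postfix notation: for each operator, emit left operand, right operand, then the operator.

7 3 - 4 2 3 * * + 1 2 + +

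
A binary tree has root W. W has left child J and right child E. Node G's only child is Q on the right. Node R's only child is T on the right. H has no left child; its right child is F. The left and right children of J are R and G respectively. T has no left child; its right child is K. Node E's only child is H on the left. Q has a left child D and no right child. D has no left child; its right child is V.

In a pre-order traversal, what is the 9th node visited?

Pre-order visits the node, then its left subtree, then its right subtree.
Visit W.
At W: go left to J.
  Visit J.
  At J: go left to R.
    Visit R.
    At R: no left child.
    At R: go right to T.
      Visit T.
      At T: no left child.
      At T: go right to K.
        K is a leaf — visit K.
  At J: go right to G.
    Visit G.
    At G: no left child.
    At G: go right to Q.
      Visit Q.
      At Q: go left to D.
        Visit D.
        At D: no left child.
        At D: go right to V.
          V is a leaf — visit V.
      At Q: no right child.
At W: go right to E.
  Visit E.
  At E: go left to H.
    Visit H.
    At H: no left child.
    At H: go right to F.
      F is a leaf — visit F.
  At E: no right child.
Full pre-order sequence: W, J, R, T, K, G, Q, D, V, E, H, F.

V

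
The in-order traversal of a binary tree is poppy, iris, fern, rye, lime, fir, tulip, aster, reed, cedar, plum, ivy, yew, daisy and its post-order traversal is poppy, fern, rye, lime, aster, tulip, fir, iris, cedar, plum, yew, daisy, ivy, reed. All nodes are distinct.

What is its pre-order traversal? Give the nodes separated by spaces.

reed iris poppy fir lime rye fern tulip aster ivy plum cedar daisy yew

The last element of post-order is the root; it splits in-order into left and right subtrees.
Root reed: left subtree has 8 nodes {poppy, iris, fern, rye, lime, fir, tulip, aster}, right has 5 {cedar, plum, ivy, yew, daisy}.
  Root iris: left subtree has 1 node {poppy}, right has 6 {fern, rye, lime, fir, tulip, aster}.
    Root fir: left subtree has 3 nodes {fern, rye, lime}, right has 2 {tulip, aster}.
      Root lime: left subtree has 2 nodes {fern, rye}, right has 0 { }.
        Root rye: left subtree has 1 node {fern}, right has 0 { }.
      Root tulip: left subtree has 0 nodes { }, right has 1 {aster}.
  Root ivy: left subtree has 2 nodes {cedar, plum}, right has 2 {yew, daisy}.
    Root plum: left subtree has 1 node {cedar}, right has 0 { }.
    Root daisy: left subtree has 1 node {yew}, right has 0 { }.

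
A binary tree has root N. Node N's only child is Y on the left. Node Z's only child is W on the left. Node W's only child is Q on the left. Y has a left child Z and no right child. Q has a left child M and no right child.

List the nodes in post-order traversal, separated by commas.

M, Q, W, Z, Y, N

Post-order visits the left subtree, then the right subtree, then the node.
At N: go left to Y.
  At Y: go left to Z.
    At Z: go left to W.
      At W: go left to Q.
        At Q: go left to M.
          M is a leaf — visit M.
        At Q: no right child.
        Visit Q.
      At W: no right child.
      Visit W.
    At Z: no right child.
    Visit Z.
  At Y: no right child.
  Visit Y.
At N: no right child.
Visit N.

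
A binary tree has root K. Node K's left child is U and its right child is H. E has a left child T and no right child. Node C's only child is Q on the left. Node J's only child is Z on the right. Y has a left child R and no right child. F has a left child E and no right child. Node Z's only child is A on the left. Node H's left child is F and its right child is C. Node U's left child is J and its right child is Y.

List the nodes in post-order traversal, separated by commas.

Post-order visits the left subtree, then the right subtree, then the node.
At K: go left to U.
  At U: go left to J.
    At J: no left child.
    At J: go right to Z.
      At Z: go left to A.
        A is a leaf — visit A.
      At Z: no right child.
      Visit Z.
    Visit J.
  At U: go right to Y.
    At Y: go left to R.
      R is a leaf — visit R.
    At Y: no right child.
    Visit Y.
  Visit U.
At K: go right to H.
  At H: go left to F.
    At F: go left to E.
      At E: go left to T.
        T is a leaf — visit T.
      At E: no right child.
      Visit E.
    At F: no right child.
    Visit F.
  At H: go right to C.
    At C: go left to Q.
      Q is a leaf — visit Q.
    At C: no right child.
    Visit C.
  Visit H.
Visit K.

A, Z, J, R, Y, U, T, E, F, Q, C, H, K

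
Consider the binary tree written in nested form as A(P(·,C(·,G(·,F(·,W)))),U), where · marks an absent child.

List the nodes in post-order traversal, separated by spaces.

Post-order visits the left subtree, then the right subtree, then the node.
At A: go left to P.
  At P: no left child.
  At P: go right to C.
    At C: no left child.
    At C: go right to G.
      At G: no left child.
      At G: go right to F.
        At F: no left child.
        At F: go right to W.
          W is a leaf — visit W.
        Visit F.
      Visit G.
    Visit C.
  Visit P.
At A: go right to U.
  U is a leaf — visit U.
Visit A.

W F G C P U A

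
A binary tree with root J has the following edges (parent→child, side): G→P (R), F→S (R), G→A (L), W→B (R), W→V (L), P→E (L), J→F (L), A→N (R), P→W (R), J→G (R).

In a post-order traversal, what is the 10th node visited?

Post-order visits the left subtree, then the right subtree, then the node.
At J: go left to F.
  At F: no left child.
  At F: go right to S.
    S is a leaf — visit S.
  Visit F.
At J: go right to G.
  At G: go left to A.
    At A: no left child.
    At A: go right to N.
      N is a leaf — visit N.
    Visit A.
  At G: go right to P.
    At P: go left to E.
      E is a leaf — visit E.
    At P: go right to W.
      At W: go left to V.
        V is a leaf — visit V.
      At W: go right to B.
        B is a leaf — visit B.
      Visit W.
    Visit P.
  Visit G.
Visit J.
Full post-order sequence: S, F, N, A, E, V, B, W, P, G, J.

G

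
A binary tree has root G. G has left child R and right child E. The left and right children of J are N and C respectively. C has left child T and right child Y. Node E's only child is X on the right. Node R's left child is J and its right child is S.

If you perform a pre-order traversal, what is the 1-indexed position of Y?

Pre-order visits the node, then its left subtree, then its right subtree.
Visit G.
At G: go left to R.
  Visit R.
  At R: go left to J.
    Visit J.
    At J: go left to N.
      N is a leaf — visit N.
    At J: go right to C.
      Visit C.
      At C: go left to T.
        T is a leaf — visit T.
      At C: go right to Y.
        Y is a leaf — visit Y.
  At R: go right to S.
    S is a leaf — visit S.
At G: go right to E.
  Visit E.
  At E: no left child.
  At E: go right to X.
    X is a leaf — visit X.
Full pre-order sequence: G, R, J, N, C, T, Y, S, E, X.

7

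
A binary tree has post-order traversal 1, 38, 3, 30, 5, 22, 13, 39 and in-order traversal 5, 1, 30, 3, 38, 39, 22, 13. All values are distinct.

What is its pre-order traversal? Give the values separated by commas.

The last element of post-order is the root; it splits in-order into left and right subtrees.
Root 39: left subtree has 5 nodes {5, 1, 30, 3, 38}, right has 2 {22, 13}.
  Root 5: left subtree has 0 nodes { }, right has 4 {1, 30, 3, 38}.
    Root 30: left subtree has 1 node {1}, right has 2 {3, 38}.
      Root 3: left subtree has 0 nodes { }, right has 1 {38}.
  Root 13: left subtree has 1 node {22}, right has 0 { }.

39, 5, 30, 1, 3, 38, 13, 22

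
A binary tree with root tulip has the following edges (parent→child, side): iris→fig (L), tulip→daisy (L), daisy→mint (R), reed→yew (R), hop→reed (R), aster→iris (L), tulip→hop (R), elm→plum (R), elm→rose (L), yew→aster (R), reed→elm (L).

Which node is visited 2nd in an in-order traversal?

In-order visits the left subtree, then the node, then the right subtree.
At tulip: go left to daisy.
  At daisy: no left child.
  Visit daisy.
  At daisy: go right to mint.
    mint is a leaf — visit mint.
Visit tulip.
At tulip: go right to hop.
  At hop: no left child.
  Visit hop.
  At hop: go right to reed.
    At reed: go left to elm.
      At elm: go left to rose.
        rose is a leaf — visit rose.
      Visit elm.
      At elm: go right to plum.
        plum is a leaf — visit plum.
    Visit reed.
    At reed: go right to yew.
      At yew: no left child.
      Visit yew.
      At yew: go right to aster.
        At aster: go left to iris.
          At iris: go left to fig.
            fig is a leaf — visit fig.
          Visit iris.
          At iris: no right child.
        Visit aster.
        At aster: no right child.
Full in-order sequence: daisy, mint, tulip, hop, rose, elm, plum, reed, yew, fig, iris, aster.

mint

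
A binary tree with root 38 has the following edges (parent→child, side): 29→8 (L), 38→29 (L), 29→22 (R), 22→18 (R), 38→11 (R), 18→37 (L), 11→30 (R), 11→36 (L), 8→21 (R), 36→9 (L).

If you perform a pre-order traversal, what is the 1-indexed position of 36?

9

Pre-order visits the node, then its left subtree, then its right subtree.
Visit 38.
At 38: go left to 29.
  Visit 29.
  At 29: go left to 8.
    Visit 8.
    At 8: no left child.
    At 8: go right to 21.
      21 is a leaf — visit 21.
  At 29: go right to 22.
    Visit 22.
    At 22: no left child.
    At 22: go right to 18.
      Visit 18.
      At 18: go left to 37.
        37 is a leaf — visit 37.
      At 18: no right child.
At 38: go right to 11.
  Visit 11.
  At 11: go left to 36.
    Visit 36.
    At 36: go left to 9.
      9 is a leaf — visit 9.
    At 36: no right child.
  At 11: go right to 30.
    30 is a leaf — visit 30.
Full pre-order sequence: 38, 29, 8, 21, 22, 18, 37, 11, 36, 9, 30.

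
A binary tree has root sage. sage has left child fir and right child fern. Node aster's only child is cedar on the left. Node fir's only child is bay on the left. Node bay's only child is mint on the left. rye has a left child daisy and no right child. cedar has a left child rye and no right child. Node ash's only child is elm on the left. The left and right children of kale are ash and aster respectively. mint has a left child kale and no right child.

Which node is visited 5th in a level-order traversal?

mint

Level-order visits nodes level by level from the root, left to right within each level.
Level 0: sage
Level 1: fir, fern
Level 2: bay
Level 3: mint
Level 4: kale
Level 5: ash, aster
Level 6: elm, cedar
Level 7: rye
Level 8: daisy
Full level-order sequence: sage, fir, fern, bay, mint, kale, ash, aster, elm, cedar, rye, daisy.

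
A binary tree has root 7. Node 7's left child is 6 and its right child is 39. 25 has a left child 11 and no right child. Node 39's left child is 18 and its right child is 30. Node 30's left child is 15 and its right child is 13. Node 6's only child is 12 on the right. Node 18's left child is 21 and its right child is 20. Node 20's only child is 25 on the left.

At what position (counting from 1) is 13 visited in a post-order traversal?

9

Post-order visits the left subtree, then the right subtree, then the node.
At 7: go left to 6.
  At 6: no left child.
  At 6: go right to 12.
    12 is a leaf — visit 12.
  Visit 6.
At 7: go right to 39.
  At 39: go left to 18.
    At 18: go left to 21.
      21 is a leaf — visit 21.
    At 18: go right to 20.
      At 20: go left to 25.
        At 25: go left to 11.
          11 is a leaf — visit 11.
        At 25: no right child.
        Visit 25.
      At 20: no right child.
      Visit 20.
    Visit 18.
  At 39: go right to 30.
    At 30: go left to 15.
      15 is a leaf — visit 15.
    At 30: go right to 13.
      13 is a leaf — visit 13.
    Visit 30.
  Visit 39.
Visit 7.
Full post-order sequence: 12, 6, 21, 11, 25, 20, 18, 15, 13, 30, 39, 7.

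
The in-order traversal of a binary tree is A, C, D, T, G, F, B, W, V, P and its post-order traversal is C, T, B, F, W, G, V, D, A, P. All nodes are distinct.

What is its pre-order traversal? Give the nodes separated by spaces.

P A D C V G T W F B

The last element of post-order is the root; it splits in-order into left and right subtrees.
Root P: left subtree has 9 nodes {A, C, D, T, G, F, B, W, V}, right has 0 { }.
  Root A: left subtree has 0 nodes { }, right has 8 {C, D, T, G, F, B, W, V}.
    Root D: left subtree has 1 node {C}, right has 6 {T, G, F, B, W, V}.
      Root V: left subtree has 5 nodes {T, G, F, B, W}, right has 0 { }.
        Root G: left subtree has 1 node {T}, right has 3 {F, B, W}.
          Root W: left subtree has 2 nodes {F, B}, right has 0 { }.
            Root F: left subtree has 0 nodes { }, right has 1 {B}.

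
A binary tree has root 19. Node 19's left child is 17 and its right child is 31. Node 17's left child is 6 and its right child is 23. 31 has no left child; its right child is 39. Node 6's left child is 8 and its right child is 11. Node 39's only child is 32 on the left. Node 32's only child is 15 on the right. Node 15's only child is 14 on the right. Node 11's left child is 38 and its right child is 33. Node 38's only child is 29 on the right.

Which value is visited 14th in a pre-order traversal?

Pre-order visits the node, then its left subtree, then its right subtree.
Visit 19.
At 19: go left to 17.
  Visit 17.
  At 17: go left to 6.
    Visit 6.
    At 6: go left to 8.
      8 is a leaf — visit 8.
    At 6: go right to 11.
      Visit 11.
      At 11: go left to 38.
        Visit 38.
        At 38: no left child.
        At 38: go right to 29.
          29 is a leaf — visit 29.
      At 11: go right to 33.
        33 is a leaf — visit 33.
  At 17: go right to 23.
    23 is a leaf — visit 23.
At 19: go right to 31.
  Visit 31.
  At 31: no left child.
  At 31: go right to 39.
    Visit 39.
    At 39: go left to 32.
      Visit 32.
      At 32: no left child.
      At 32: go right to 15.
        Visit 15.
        At 15: no left child.
        At 15: go right to 14.
          14 is a leaf — visit 14.
    At 39: no right child.
Full pre-order sequence: 19, 17, 6, 8, 11, 38, 29, 33, 23, 31, 39, 32, 15, 14.

14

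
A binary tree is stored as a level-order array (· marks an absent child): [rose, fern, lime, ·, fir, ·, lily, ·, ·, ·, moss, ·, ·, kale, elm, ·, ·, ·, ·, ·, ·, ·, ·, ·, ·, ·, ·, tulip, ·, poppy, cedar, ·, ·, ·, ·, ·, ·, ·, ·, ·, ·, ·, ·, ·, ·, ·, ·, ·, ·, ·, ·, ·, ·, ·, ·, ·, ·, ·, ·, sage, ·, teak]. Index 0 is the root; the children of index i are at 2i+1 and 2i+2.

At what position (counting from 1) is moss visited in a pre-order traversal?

Pre-order visits the node, then its left subtree, then its right subtree.
Visit rose.
At rose: go left to fern.
  Visit fern.
  At fern: no left child.
  At fern: go right to fir.
    Visit fir.
    At fir: no left child.
    At fir: go right to moss.
      moss is a leaf — visit moss.
At rose: go right to lime.
  Visit lime.
  At lime: no left child.
  At lime: go right to lily.
    Visit lily.
    At lily: go left to kale.
      Visit kale.
      At kale: go left to tulip.
        tulip is a leaf — visit tulip.
      At kale: no right child.
    At lily: go right to elm.
      Visit elm.
      At elm: go left to poppy.
        Visit poppy.
        At poppy: go left to sage.
          sage is a leaf — visit sage.
        At poppy: no right child.
      At elm: go right to cedar.
        Visit cedar.
        At cedar: go left to teak.
          teak is a leaf — visit teak.
        At cedar: no right child.
Full pre-order sequence: rose, fern, fir, moss, lime, lily, kale, tulip, elm, poppy, sage, cedar, teak.

4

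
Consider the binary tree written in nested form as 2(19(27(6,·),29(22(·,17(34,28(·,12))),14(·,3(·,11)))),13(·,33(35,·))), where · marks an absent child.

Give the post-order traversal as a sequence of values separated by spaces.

6 27 34 12 28 17 22 11 3 14 29 19 35 33 13 2

Post-order visits the left subtree, then the right subtree, then the node.
At 2: go left to 19.
  At 19: go left to 27.
    At 27: go left to 6.
      6 is a leaf — visit 6.
    At 27: no right child.
    Visit 27.
  At 19: go right to 29.
    At 29: go left to 22.
      At 22: no left child.
      At 22: go right to 17.
        At 17: go left to 34.
          34 is a leaf — visit 34.
        At 17: go right to 28.
          At 28: no left child.
          At 28: go right to 12.
            12 is a leaf — visit 12.
          Visit 28.
        Visit 17.
      Visit 22.
    At 29: go right to 14.
      At 14: no left child.
      At 14: go right to 3.
        At 3: no left child.
        At 3: go right to 11.
          11 is a leaf — visit 11.
        Visit 3.
      Visit 14.
    Visit 29.
  Visit 19.
At 2: go right to 13.
  At 13: no left child.
  At 13: go right to 33.
    At 33: go left to 35.
      35 is a leaf — visit 35.
    At 33: no right child.
    Visit 33.
  Visit 13.
Visit 2.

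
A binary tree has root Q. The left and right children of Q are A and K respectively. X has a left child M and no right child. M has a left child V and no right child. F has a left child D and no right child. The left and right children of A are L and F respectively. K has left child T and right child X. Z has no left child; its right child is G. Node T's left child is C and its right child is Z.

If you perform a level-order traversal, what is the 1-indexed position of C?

Level-order visits nodes level by level from the root, left to right within each level.
Level 0: Q
Level 1: A, K
Level 2: L, F, T, X
Level 3: D, C, Z, M
Level 4: G, V
Full level-order sequence: Q, A, K, L, F, T, X, D, C, Z, M, G, V.

9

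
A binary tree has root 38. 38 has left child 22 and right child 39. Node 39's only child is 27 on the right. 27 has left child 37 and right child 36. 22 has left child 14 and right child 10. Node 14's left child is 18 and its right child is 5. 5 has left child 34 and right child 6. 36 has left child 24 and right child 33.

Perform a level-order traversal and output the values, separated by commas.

38, 22, 39, 14, 10, 27, 18, 5, 37, 36, 34, 6, 24, 33

Level-order visits nodes level by level from the root, left to right within each level.
Level 0: 38
Level 1: 22, 39
Level 2: 14, 10, 27
Level 3: 18, 5, 37, 36
Level 4: 34, 6, 24, 33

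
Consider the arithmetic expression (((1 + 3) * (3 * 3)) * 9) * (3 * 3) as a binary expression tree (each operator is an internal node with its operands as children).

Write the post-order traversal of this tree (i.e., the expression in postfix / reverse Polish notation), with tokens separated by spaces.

Post-order on an expression tree gives postfix notation: for each operator, emit left operand, right operand, then the operator.

1 3 + 3 3 * * 9 * 3 3 * *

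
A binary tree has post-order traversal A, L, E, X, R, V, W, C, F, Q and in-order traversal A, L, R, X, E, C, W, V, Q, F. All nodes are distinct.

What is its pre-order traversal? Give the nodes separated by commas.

The last element of post-order is the root; it splits in-order into left and right subtrees.
Root Q: left subtree has 8 nodes {A, L, R, X, E, C, W, V}, right has 1 {F}.
  Root C: left subtree has 5 nodes {A, L, R, X, E}, right has 2 {W, V}.
    Root R: left subtree has 2 nodes {A, L}, right has 2 {X, E}.
      Root L: left subtree has 1 node {A}, right has 0 { }.
      Root X: left subtree has 0 nodes { }, right has 1 {E}.
    Root W: left subtree has 0 nodes { }, right has 1 {V}.

Q, C, R, L, A, X, E, W, V, F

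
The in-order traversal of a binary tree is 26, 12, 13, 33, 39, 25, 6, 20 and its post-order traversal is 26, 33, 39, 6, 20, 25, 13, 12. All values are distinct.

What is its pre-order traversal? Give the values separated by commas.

12, 26, 13, 25, 39, 33, 20, 6

The last element of post-order is the root; it splits in-order into left and right subtrees.
Root 12: left subtree has 1 node {26}, right has 6 {13, 33, 39, 25, 6, 20}.
  Root 13: left subtree has 0 nodes { }, right has 5 {33, 39, 25, 6, 20}.
    Root 25: left subtree has 2 nodes {33, 39}, right has 2 {6, 20}.
      Root 39: left subtree has 1 node {33}, right has 0 { }.
      Root 20: left subtree has 1 node {6}, right has 0 { }.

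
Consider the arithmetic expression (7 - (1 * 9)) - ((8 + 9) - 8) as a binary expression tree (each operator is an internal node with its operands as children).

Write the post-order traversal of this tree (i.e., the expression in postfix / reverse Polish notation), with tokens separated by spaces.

7 1 9 * - 8 9 + 8 - -

Post-order on an expression tree gives postfix notation: for each operator, emit left operand, right operand, then the operator.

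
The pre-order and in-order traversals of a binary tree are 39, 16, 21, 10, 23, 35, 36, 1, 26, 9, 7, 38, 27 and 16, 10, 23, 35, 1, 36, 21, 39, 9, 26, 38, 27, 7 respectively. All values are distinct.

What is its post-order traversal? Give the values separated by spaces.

The first element of pre-order is the root; it splits in-order into left and right subtrees.
Root 39: left subtree has 7 nodes {16, 10, 23, 35, 1, 36, 21}, right has 5 {9, 26, 38, 27, 7}.
  Root 16: left subtree has 0 nodes { }, right has 6 {10, 23, 35, 1, 36, 21}.
    Root 21: left subtree has 5 nodes {10, 23, 35, 1, 36}, right has 0 { }.
      Root 10: left subtree has 0 nodes { }, right has 4 {23, 35, 1, 36}.
        Root 23: left subtree has 0 nodes { }, right has 3 {35, 1, 36}.
          Root 35: left subtree has 0 nodes { }, right has 2 {1, 36}.
            Root 36: left subtree has 1 node {1}, right has 0 { }.
  Root 26: left subtree has 1 node {9}, right has 3 {38, 27, 7}.
    Root 7: left subtree has 2 nodes {38, 27}, right has 0 { }.
      Root 38: left subtree has 0 nodes { }, right has 1 {27}.

1 36 35 23 10 21 16 9 27 38 7 26 39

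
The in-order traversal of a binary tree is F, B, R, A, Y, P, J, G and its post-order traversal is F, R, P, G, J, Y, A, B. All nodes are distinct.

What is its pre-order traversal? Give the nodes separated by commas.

The last element of post-order is the root; it splits in-order into left and right subtrees.
Root B: left subtree has 1 node {F}, right has 6 {R, A, Y, P, J, G}.
  Root A: left subtree has 1 node {R}, right has 4 {Y, P, J, G}.
    Root Y: left subtree has 0 nodes { }, right has 3 {P, J, G}.
      Root J: left subtree has 1 node {P}, right has 1 {G}.

B, F, A, R, Y, J, P, G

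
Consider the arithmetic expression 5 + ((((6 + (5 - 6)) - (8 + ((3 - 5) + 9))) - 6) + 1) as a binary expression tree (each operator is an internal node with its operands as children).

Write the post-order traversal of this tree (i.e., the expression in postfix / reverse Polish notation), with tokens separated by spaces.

5 6 5 6 - + 8 3 5 - 9 + + - 6 - 1 + +

Post-order on an expression tree gives postfix notation: for each operator, emit left operand, right operand, then the operator.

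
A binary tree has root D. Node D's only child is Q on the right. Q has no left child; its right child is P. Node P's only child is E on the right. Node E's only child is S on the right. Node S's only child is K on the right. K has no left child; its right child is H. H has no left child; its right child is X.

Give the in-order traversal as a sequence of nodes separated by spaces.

D Q P E S K H X

In-order visits the left subtree, then the node, then the right subtree.
At D: no left child.
Visit D.
At D: go right to Q.
  At Q: no left child.
  Visit Q.
  At Q: go right to P.
    At P: no left child.
    Visit P.
    At P: go right to E.
      At E: no left child.
      Visit E.
      At E: go right to S.
        At S: no left child.
        Visit S.
        At S: go right to K.
          At K: no left child.
          Visit K.
          At K: go right to H.
            At H: no left child.
            Visit H.
            At H: go right to X.
              X is a leaf — visit X.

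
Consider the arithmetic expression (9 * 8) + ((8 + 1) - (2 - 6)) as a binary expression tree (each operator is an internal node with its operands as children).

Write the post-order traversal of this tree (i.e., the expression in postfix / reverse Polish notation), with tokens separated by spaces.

Post-order on an expression tree gives postfix notation: for each operator, emit left operand, right operand, then the operator.

9 8 * 8 1 + 2 6 - - +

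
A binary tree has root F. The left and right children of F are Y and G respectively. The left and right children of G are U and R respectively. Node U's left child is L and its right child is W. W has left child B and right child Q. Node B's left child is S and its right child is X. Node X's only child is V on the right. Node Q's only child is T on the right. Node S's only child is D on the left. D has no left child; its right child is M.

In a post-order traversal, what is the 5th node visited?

Post-order visits the left subtree, then the right subtree, then the node.
At F: go left to Y.
  Y is a leaf — visit Y.
At F: go right to G.
  At G: go left to U.
    At U: go left to L.
      L is a leaf — visit L.
    At U: go right to W.
      At W: go left to B.
        At B: go left to S.
          At S: go left to D.
            At D: no left child.
            At D: go right to M.
              M is a leaf — visit M.
            Visit D.
          At S: no right child.
          Visit S.
        At B: go right to X.
          At X: no left child.
          At X: go right to V.
            V is a leaf — visit V.
          Visit X.
        Visit B.
      At W: go right to Q.
        At Q: no left child.
        At Q: go right to T.
          T is a leaf — visit T.
        Visit Q.
      Visit W.
    Visit U.
  At G: go right to R.
    R is a leaf — visit R.
  Visit G.
Visit F.
Full post-order sequence: Y, L, M, D, S, V, X, B, T, Q, W, U, R, G, F.

S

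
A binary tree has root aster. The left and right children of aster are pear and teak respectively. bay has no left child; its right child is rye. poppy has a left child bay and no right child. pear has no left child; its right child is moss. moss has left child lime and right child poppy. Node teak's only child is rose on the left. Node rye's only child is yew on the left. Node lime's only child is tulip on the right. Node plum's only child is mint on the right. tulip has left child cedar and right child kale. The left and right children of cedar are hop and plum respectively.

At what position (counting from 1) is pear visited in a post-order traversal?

Post-order visits the left subtree, then the right subtree, then the node.
At aster: go left to pear.
  At pear: no left child.
  At pear: go right to moss.
    At moss: go left to lime.
      At lime: no left child.
      At lime: go right to tulip.
        At tulip: go left to cedar.
          At cedar: go left to hop.
            hop is a leaf — visit hop.
          At cedar: go right to plum.
            At plum: no left child.
            At plum: go right to mint.
              mint is a leaf — visit mint.
            Visit plum.
          Visit cedar.
        At tulip: go right to kale.
          kale is a leaf — visit kale.
        Visit tulip.
      Visit lime.
    At moss: go right to poppy.
      At poppy: go left to bay.
        At bay: no left child.
        At bay: go right to rye.
          At rye: go left to yew.
            yew is a leaf — visit yew.
          At rye: no right child.
          Visit rye.
        Visit bay.
      At poppy: no right child.
      Visit poppy.
    Visit moss.
  Visit pear.
At aster: go right to teak.
  At teak: go left to rose.
    rose is a leaf — visit rose.
  At teak: no right child.
  Visit teak.
Visit aster.
Full post-order sequence: hop, mint, plum, cedar, kale, tulip, lime, yew, rye, bay, poppy, moss, pear, rose, teak, aster.

13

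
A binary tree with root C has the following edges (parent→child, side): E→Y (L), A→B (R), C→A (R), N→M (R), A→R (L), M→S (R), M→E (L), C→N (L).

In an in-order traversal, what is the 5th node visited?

In-order visits the left subtree, then the node, then the right subtree.
At C: go left to N.
  At N: no left child.
  Visit N.
  At N: go right to M.
    At M: go left to E.
      At E: go left to Y.
        Y is a leaf — visit Y.
      Visit E.
      At E: no right child.
    Visit M.
    At M: go right to S.
      S is a leaf — visit S.
Visit C.
At C: go right to A.
  At A: go left to R.
    R is a leaf — visit R.
  Visit A.
  At A: go right to B.
    B is a leaf — visit B.
Full in-order sequence: N, Y, E, M, S, C, R, A, B.

S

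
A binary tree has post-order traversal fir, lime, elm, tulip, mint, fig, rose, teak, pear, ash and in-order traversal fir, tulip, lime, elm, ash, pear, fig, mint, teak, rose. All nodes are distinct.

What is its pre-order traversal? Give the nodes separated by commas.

ash, tulip, fir, elm, lime, pear, teak, fig, mint, rose

The last element of post-order is the root; it splits in-order into left and right subtrees.
Root ash: left subtree has 4 nodes {fir, tulip, lime, elm}, right has 5 {pear, fig, mint, teak, rose}.
  Root tulip: left subtree has 1 node {fir}, right has 2 {lime, elm}.
    Root elm: left subtree has 1 node {lime}, right has 0 { }.
  Root pear: left subtree has 0 nodes { }, right has 4 {fig, mint, teak, rose}.
    Root teak: left subtree has 2 nodes {fig, mint}, right has 1 {rose}.
      Root fig: left subtree has 0 nodes { }, right has 1 {mint}.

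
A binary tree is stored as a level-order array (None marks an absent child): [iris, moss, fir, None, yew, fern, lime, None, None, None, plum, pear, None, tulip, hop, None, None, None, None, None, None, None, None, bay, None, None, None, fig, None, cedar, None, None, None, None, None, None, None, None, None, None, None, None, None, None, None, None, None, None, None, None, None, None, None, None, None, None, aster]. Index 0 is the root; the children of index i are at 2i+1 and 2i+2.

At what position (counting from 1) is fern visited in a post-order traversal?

6

Post-order visits the left subtree, then the right subtree, then the node.
At iris: go left to moss.
  At moss: no left child.
  At moss: go right to yew.
    At yew: no left child.
    At yew: go right to plum.
      plum is a leaf — visit plum.
    Visit yew.
  Visit moss.
At iris: go right to fir.
  At fir: go left to fern.
    At fern: go left to pear.
      At pear: go left to bay.
        bay is a leaf — visit bay.
      At pear: no right child.
      Visit pear.
    At fern: no right child.
    Visit fern.
  At fir: go right to lime.
    At lime: go left to tulip.
      At tulip: go left to fig.
        At fig: no left child.
        At fig: go right to aster.
          aster is a leaf — visit aster.
        Visit fig.
      At tulip: no right child.
      Visit tulip.
    At lime: go right to hop.
      At hop: go left to cedar.
        cedar is a leaf — visit cedar.
      At hop: no right child.
      Visit hop.
    Visit lime.
  Visit fir.
Visit iris.
Full post-order sequence: plum, yew, moss, bay, pear, fern, aster, fig, tulip, cedar, hop, lime, fir, iris.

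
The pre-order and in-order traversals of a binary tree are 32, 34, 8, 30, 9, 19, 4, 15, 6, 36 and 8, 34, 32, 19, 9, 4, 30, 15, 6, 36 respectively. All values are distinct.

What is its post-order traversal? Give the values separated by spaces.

8 34 19 4 9 36 6 15 30 32

The first element of pre-order is the root; it splits in-order into left and right subtrees.
Root 32: left subtree has 2 nodes {8, 34}, right has 7 {19, 9, 4, 30, 15, 6, 36}.
  Root 34: left subtree has 1 node {8}, right has 0 { }.
  Root 30: left subtree has 3 nodes {19, 9, 4}, right has 3 {15, 6, 36}.
    Root 9: left subtree has 1 node {19}, right has 1 {4}.
    Root 15: left subtree has 0 nodes { }, right has 2 {6, 36}.
      Root 6: left subtree has 0 nodes { }, right has 1 {36}.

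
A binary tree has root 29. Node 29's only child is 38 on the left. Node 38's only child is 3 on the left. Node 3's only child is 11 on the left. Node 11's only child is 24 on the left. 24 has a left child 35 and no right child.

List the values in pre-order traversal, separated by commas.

Pre-order visits the node, then its left subtree, then its right subtree.
Visit 29.
At 29: go left to 38.
  Visit 38.
  At 38: go left to 3.
    Visit 3.
    At 3: go left to 11.
      Visit 11.
      At 11: go left to 24.
        Visit 24.
        At 24: go left to 35.
          35 is a leaf — visit 35.
        At 24: no right child.
      At 11: no right child.
    At 3: no right child.
  At 38: no right child.
At 29: no right child.

29, 38, 3, 11, 24, 35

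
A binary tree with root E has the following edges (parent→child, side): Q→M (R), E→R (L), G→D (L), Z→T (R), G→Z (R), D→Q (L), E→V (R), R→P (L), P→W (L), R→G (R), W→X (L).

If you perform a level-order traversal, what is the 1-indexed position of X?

9

Level-order visits nodes level by level from the root, left to right within each level.
Level 0: E
Level 1: R, V
Level 2: P, G
Level 3: W, D, Z
Level 4: X, Q, T
Level 5: M
Full level-order sequence: E, R, V, P, G, W, D, Z, X, Q, T, M.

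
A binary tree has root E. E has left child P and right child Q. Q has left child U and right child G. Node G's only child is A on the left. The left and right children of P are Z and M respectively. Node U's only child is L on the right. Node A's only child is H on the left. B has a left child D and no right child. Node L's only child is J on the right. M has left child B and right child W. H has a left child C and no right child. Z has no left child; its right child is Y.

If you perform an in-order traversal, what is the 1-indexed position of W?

In-order visits the left subtree, then the node, then the right subtree.
At E: go left to P.
  At P: go left to Z.
    At Z: no left child.
    Visit Z.
    At Z: go right to Y.
      Y is a leaf — visit Y.
  Visit P.
  At P: go right to M.
    At M: go left to B.
      At B: go left to D.
        D is a leaf — visit D.
      Visit B.
      At B: no right child.
    Visit M.
    At M: go right to W.
      W is a leaf — visit W.
Visit E.
At E: go right to Q.
  At Q: go left to U.
    At U: no left child.
    Visit U.
    At U: go right to L.
      At L: no left child.
      Visit L.
      At L: go right to J.
        J is a leaf — visit J.
  Visit Q.
  At Q: go right to G.
    At G: go left to A.
      At A: go left to H.
        At H: go left to C.
          C is a leaf — visit C.
        Visit H.
        At H: no right child.
      Visit A.
      At A: no right child.
    Visit G.
    At G: no right child.
Full in-order sequence: Z, Y, P, D, B, M, W, E, U, L, J, Q, C, H, A, G.

7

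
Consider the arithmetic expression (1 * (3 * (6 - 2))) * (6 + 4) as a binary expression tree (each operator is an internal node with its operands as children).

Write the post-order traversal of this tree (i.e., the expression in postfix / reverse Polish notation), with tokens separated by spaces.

Post-order on an expression tree gives postfix notation: for each operator, emit left operand, right operand, then the operator.

1 3 6 2 - * * 6 4 + *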